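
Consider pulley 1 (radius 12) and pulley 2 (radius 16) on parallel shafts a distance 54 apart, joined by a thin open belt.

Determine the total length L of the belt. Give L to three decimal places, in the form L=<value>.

L=196.261

open belt: β = asin((r2−r1)/C) = asin(4/54) = 4.2480°
wrap1 = π − 2β = 171.5040°
wrap2 = π + 2β = 188.4960°
tangent length = C·cosβ = 53.8516
L = r1·wrap1 + r2·wrap2 + 2·C·cosβ = 12·2.9933 + 16·3.2899 + 2·53.8516 = 196.2610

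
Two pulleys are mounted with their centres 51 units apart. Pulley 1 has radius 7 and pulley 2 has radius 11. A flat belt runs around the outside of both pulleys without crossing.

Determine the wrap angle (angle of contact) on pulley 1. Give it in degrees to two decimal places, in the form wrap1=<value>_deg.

wrap1=171.00_deg

open belt: β = asin((r2−r1)/C) = asin(4/51) = 4.4984°
wrap1 = π − 2β = 171.0032°
wrap2 = π + 2β = 188.9968°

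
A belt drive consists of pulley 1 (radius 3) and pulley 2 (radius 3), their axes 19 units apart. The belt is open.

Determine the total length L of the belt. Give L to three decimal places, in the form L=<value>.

open belt: β = asin((r2−r1)/C) = asin(0/19) = 0.0000°
wrap1 = π − 2β = 180.0000°
wrap2 = π + 2β = 180.0000°
tangent length = C·cosβ = 19.0000
L = r1·wrap1 + r2·wrap2 + 2·C·cosβ = 3·3.1416 + 3·3.1416 + 2·19.0000 = 56.8496

L=56.850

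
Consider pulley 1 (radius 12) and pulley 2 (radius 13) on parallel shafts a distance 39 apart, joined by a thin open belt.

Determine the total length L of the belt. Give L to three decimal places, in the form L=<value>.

open belt: β = asin((r2−r1)/C) = asin(1/39) = 1.4693°
wrap1 = π − 2β = 177.0614°
wrap2 = π + 2β = 182.9386°
tangent length = C·cosβ = 38.9872
L = r1·wrap1 + r2·wrap2 + 2·C·cosβ = 12·3.0903 + 13·3.1929 + 2·38.9872 = 156.5655

L=156.565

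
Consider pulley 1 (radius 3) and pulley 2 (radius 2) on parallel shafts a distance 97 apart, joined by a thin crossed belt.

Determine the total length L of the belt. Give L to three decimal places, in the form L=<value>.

crossed belt: β = asin((r1+r2)/C) = asin(5/97) = 2.9547°
wrap1 = wrap2 = π + 2β = 185.9094°
tangent length = C·cosβ = 96.8710
L = (r1+r2)·wrap + 2·C·cosβ = 5·3.2447 + 2·96.8710 = 209.9658

L=209.966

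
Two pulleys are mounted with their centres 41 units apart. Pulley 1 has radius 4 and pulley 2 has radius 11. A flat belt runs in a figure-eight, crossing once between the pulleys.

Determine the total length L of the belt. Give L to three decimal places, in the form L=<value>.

L=134.676

crossed belt: β = asin((r1+r2)/C) = asin(15/41) = 21.4601°
wrap1 = wrap2 = π + 2β = 222.9203°
tangent length = C·cosβ = 38.1576
L = (r1+r2)·wrap + 2·C·cosβ = 15·3.8907 + 2·38.1576 = 134.6755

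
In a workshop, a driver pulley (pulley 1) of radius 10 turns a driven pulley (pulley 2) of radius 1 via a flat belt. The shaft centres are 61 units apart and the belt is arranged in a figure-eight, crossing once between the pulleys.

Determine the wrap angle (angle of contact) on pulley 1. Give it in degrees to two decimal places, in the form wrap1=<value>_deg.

wrap1=200.78_deg

crossed belt: β = asin((r1+r2)/C) = asin(11/61) = 10.3889°
wrap1 = wrap2 = π + 2β = 200.7777°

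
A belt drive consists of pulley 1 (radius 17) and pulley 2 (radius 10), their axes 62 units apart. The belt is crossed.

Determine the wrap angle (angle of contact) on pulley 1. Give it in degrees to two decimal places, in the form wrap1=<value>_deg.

crossed belt: β = asin((r1+r2)/C) = asin(27/62) = 25.8161°
wrap1 = wrap2 = π + 2β = 231.6322°

wrap1=231.63_deg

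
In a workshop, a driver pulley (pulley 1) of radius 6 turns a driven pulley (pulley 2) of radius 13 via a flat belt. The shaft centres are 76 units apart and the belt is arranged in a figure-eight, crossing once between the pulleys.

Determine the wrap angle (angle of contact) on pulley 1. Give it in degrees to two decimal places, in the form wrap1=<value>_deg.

wrap1=208.96_deg

crossed belt: β = asin((r1+r2)/C) = asin(19/76) = 14.4775°
wrap1 = wrap2 = π + 2β = 208.9550°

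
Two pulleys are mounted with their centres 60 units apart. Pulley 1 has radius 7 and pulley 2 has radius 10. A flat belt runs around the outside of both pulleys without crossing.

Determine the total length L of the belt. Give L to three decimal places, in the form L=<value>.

L=173.557

open belt: β = asin((r2−r1)/C) = asin(3/60) = 2.8660°
wrap1 = π − 2β = 174.2680°
wrap2 = π + 2β = 185.7320°
tangent length = C·cosβ = 59.9250
L = r1·wrap1 + r2·wrap2 + 2·C·cosβ = 7·3.0416 + 10·3.2416 + 2·59.9250 = 173.5571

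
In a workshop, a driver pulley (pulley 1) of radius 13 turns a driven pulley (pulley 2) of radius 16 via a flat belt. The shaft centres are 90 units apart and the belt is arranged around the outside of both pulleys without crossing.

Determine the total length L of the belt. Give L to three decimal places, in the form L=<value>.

L=271.206

open belt: β = asin((r2−r1)/C) = asin(3/90) = 1.9102°
wrap1 = π − 2β = 176.1796°
wrap2 = π + 2β = 183.8204°
tangent length = C·cosβ = 89.9500
L = r1·wrap1 + r2·wrap2 + 2·C·cosβ = 13·3.0749 + 16·3.2083 + 2·89.9500 = 271.2062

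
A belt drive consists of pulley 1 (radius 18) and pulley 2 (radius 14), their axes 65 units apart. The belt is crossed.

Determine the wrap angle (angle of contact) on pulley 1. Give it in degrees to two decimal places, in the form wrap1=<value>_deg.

crossed belt: β = asin((r1+r2)/C) = asin(32/65) = 29.4924°
wrap1 = wrap2 = π + 2β = 238.9847°

wrap1=238.98_deg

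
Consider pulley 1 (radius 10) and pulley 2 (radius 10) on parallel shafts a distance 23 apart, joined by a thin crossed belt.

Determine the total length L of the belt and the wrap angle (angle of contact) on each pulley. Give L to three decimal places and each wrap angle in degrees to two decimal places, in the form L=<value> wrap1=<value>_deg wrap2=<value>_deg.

crossed belt: β = asin((r1+r2)/C) = asin(20/23) = 60.4082°
wrap1 = wrap2 = π + 2β = 300.8163°
tangent length = C·cosβ = 11.3578
L = (r1+r2)·wrap + 2·C·cosβ = 20·5.2502 + 2·11.3578 = 127.7203

L=127.720 wrap1=300.82_deg wrap2=300.82_deg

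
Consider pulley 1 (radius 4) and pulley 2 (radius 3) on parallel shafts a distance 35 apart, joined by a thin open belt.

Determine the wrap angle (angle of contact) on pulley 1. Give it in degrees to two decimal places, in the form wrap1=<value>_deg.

wrap1=183.27_deg

open belt: β = asin((r2−r1)/C) = asin(-1/35) = -1.6372°
wrap1 = π − 2β = 183.2745°
wrap2 = π + 2β = 176.7255°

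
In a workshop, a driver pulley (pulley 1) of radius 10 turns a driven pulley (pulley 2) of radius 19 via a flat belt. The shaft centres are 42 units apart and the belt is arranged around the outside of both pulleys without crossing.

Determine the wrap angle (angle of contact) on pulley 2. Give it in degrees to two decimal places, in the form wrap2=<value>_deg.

wrap2=204.75_deg

open belt: β = asin((r2−r1)/C) = asin(9/42) = 12.3736°
wrap1 = π − 2β = 155.2527°
wrap2 = π + 2β = 204.7473°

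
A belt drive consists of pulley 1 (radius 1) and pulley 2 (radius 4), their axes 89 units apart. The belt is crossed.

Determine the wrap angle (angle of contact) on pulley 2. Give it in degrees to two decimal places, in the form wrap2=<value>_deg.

crossed belt: β = asin((r1+r2)/C) = asin(5/89) = 3.2206°
wrap1 = wrap2 = π + 2β = 186.4411°

wrap2=186.44_deg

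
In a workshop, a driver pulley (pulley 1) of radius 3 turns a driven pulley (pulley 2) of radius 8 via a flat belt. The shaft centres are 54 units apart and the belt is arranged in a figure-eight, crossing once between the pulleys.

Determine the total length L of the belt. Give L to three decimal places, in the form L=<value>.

L=144.806

crossed belt: β = asin((r1+r2)/C) = asin(11/54) = 11.7536°
wrap1 = wrap2 = π + 2β = 203.5073°
tangent length = C·cosβ = 52.8678
L = (r1+r2)·wrap + 2·C·cosβ = 11·3.5519 + 2·52.8678 = 144.8061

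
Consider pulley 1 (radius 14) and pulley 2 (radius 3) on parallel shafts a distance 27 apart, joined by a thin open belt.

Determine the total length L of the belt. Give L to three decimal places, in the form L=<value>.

L=111.954

open belt: β = asin((r2−r1)/C) = asin(-11/27) = -24.0421°
wrap1 = π − 2β = 228.0842°
wrap2 = π + 2β = 131.9158°
tangent length = C·cosβ = 24.6577
L = r1·wrap1 + r2·wrap2 + 2·C·cosβ = 14·3.9808 + 3·2.3024 + 2·24.6577 = 111.9539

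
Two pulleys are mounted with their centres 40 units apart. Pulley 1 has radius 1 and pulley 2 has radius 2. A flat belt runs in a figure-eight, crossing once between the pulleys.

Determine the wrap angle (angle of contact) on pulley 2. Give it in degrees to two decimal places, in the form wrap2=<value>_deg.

crossed belt: β = asin((r1+r2)/C) = asin(3/40) = 4.3012°
wrap1 = wrap2 = π + 2β = 188.6024°

wrap2=188.60_deg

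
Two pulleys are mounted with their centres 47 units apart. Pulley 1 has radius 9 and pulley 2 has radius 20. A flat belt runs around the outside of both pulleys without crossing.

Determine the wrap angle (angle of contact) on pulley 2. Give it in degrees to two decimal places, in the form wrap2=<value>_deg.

open belt: β = asin((r2−r1)/C) = asin(11/47) = 13.5352°
wrap1 = π − 2β = 152.9296°
wrap2 = π + 2β = 207.0704°

wrap2=207.07_deg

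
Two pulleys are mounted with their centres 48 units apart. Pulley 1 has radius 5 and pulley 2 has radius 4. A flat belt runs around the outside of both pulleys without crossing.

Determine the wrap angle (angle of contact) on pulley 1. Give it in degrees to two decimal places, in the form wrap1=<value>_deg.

wrap1=182.39_deg

open belt: β = asin((r2−r1)/C) = asin(-1/48) = -1.1937°
wrap1 = π − 2β = 182.3875°
wrap2 = π + 2β = 177.6125°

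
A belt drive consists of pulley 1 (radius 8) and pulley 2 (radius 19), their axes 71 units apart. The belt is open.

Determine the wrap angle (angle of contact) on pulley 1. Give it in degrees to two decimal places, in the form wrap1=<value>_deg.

open belt: β = asin((r2−r1)/C) = asin(11/71) = 8.9127°
wrap1 = π − 2β = 162.1746°
wrap2 = π + 2β = 197.8254°

wrap1=162.17_deg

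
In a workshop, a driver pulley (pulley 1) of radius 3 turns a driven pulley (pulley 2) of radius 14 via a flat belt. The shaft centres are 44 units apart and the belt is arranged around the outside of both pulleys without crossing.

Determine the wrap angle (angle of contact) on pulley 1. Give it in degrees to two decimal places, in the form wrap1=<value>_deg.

wrap1=151.04_deg

open belt: β = asin((r2−r1)/C) = asin(11/44) = 14.4775°
wrap1 = π − 2β = 151.0450°
wrap2 = π + 2β = 208.9550°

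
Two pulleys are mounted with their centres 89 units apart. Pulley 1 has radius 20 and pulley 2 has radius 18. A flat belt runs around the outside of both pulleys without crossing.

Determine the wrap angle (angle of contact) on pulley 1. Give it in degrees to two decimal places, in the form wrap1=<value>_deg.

open belt: β = asin((r2−r1)/C) = asin(-2/89) = -1.2877°
wrap1 = π − 2β = 182.5753°
wrap2 = π + 2β = 177.4247°

wrap1=182.58_deg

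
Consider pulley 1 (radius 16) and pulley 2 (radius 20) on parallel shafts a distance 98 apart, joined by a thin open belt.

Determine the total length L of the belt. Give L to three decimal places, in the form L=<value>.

L=309.261

open belt: β = asin((r2−r1)/C) = asin(4/98) = 2.3393°
wrap1 = π − 2β = 175.3215°
wrap2 = π + 2β = 184.6785°
tangent length = C·cosβ = 97.9183
L = r1·wrap1 + r2·wrap2 + 2·C·cosβ = 16·3.0599 + 20·3.2232 + 2·97.9183 = 309.2606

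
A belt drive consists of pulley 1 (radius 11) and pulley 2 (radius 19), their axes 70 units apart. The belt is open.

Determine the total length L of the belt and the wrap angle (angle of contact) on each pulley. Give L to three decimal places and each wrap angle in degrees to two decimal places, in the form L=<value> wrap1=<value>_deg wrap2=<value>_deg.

open belt: β = asin((r2−r1)/C) = asin(8/70) = 6.5624°
wrap1 = π − 2β = 166.8751°
wrap2 = π + 2β = 193.1249°
tangent length = C·cosβ = 69.5414
L = r1·wrap1 + r2·wrap2 + 2·C·cosβ = 11·2.9125 + 19·3.3707 + 2·69.5414 = 235.1631

L=235.163 wrap1=166.88_deg wrap2=193.12_deg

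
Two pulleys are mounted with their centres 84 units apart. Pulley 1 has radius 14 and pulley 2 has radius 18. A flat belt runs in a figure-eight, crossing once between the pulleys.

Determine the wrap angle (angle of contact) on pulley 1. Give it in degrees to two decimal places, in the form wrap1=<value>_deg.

wrap1=224.79_deg

crossed belt: β = asin((r1+r2)/C) = asin(32/84) = 22.3927°
wrap1 = wrap2 = π + 2β = 224.7854°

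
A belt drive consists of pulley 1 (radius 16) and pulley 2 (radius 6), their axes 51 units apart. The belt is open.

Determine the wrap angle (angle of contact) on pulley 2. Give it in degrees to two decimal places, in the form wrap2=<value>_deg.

open belt: β = asin((r2−r1)/C) = asin(-10/51) = -11.3077°
wrap1 = π − 2β = 202.6155°
wrap2 = π + 2β = 157.3845°

wrap2=157.38_deg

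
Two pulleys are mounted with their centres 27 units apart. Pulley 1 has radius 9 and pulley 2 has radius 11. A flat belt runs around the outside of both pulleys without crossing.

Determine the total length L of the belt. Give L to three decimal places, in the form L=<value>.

open belt: β = asin((r2−r1)/C) = asin(2/27) = 4.2480°
wrap1 = π − 2β = 171.5040°
wrap2 = π + 2β = 188.4960°
tangent length = C·cosβ = 26.9258
L = r1·wrap1 + r2·wrap2 + 2·C·cosβ = 9·2.9933 + 11·3.2899 + 2·26.9258 = 116.9801

L=116.980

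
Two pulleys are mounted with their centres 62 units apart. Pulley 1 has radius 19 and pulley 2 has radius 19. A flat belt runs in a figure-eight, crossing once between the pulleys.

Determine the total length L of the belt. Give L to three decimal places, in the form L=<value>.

crossed belt: β = asin((r1+r2)/C) = asin(38/62) = 37.7997°
wrap1 = wrap2 = π + 2β = 255.5994°
tangent length = C·cosβ = 48.9898
L = (r1+r2)·wrap + 2·C·cosβ = 38·4.4611 + 2·48.9898 = 267.4996

L=267.500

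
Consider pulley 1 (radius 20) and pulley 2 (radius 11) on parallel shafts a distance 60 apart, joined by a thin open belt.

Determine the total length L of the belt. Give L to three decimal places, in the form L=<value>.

open belt: β = asin((r2−r1)/C) = asin(-9/60) = -8.6269°
wrap1 = π − 2β = 197.2539°
wrap2 = π + 2β = 162.7461°
tangent length = C·cosβ = 59.3212
L = r1·wrap1 + r2·wrap2 + 2·C·cosβ = 20·3.4427 + 11·2.8405 + 2·59.3212 = 218.7419

L=218.742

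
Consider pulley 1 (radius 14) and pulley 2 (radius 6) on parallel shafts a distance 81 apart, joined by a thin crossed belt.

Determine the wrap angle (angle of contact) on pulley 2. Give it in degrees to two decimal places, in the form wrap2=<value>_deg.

crossed belt: β = asin((r1+r2)/C) = asin(20/81) = 14.2949°
wrap1 = wrap2 = π + 2β = 208.5899°

wrap2=208.59_deg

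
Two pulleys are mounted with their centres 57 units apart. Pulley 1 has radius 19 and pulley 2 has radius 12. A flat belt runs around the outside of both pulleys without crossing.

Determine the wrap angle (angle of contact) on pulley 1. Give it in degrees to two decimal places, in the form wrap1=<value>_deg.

open belt: β = asin((r2−r1)/C) = asin(-7/57) = -7.0541°
wrap1 = π − 2β = 194.1083°
wrap2 = π + 2β = 165.8917°

wrap1=194.11_deg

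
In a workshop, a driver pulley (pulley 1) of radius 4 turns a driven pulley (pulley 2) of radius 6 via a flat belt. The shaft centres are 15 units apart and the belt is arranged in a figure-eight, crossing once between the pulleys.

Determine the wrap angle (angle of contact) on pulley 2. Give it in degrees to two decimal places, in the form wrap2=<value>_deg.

crossed belt: β = asin((r1+r2)/C) = asin(10/15) = 41.8103°
wrap1 = wrap2 = π + 2β = 263.6206°

wrap2=263.62_deg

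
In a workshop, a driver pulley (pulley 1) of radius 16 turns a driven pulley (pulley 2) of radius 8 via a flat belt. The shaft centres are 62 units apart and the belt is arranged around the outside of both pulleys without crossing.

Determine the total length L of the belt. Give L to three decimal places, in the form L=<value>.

open belt: β = asin((r2−r1)/C) = asin(-8/62) = -7.4137°
wrap1 = π − 2β = 194.8273°
wrap2 = π + 2β = 165.1727°
tangent length = C·cosβ = 61.4817
L = r1·wrap1 + r2·wrap2 + 2·C·cosβ = 16·3.4004 + 8·2.8828 + 2·61.4817 = 200.4319

L=200.432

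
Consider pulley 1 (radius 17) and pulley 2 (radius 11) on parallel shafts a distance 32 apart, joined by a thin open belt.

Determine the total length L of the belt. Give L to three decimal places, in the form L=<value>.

open belt: β = asin((r2−r1)/C) = asin(-6/32) = -10.8069°
wrap1 = π − 2β = 201.6138°
wrap2 = π + 2β = 158.3862°
tangent length = C·cosβ = 31.4325
L = r1·wrap1 + r2·wrap2 + 2·C·cosβ = 17·3.5188 + 11·2.7644 + 2·31.4325 = 153.0929

L=153.093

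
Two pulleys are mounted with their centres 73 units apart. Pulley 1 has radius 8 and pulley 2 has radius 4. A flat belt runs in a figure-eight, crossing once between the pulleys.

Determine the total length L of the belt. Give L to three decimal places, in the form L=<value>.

crossed belt: β = asin((r1+r2)/C) = asin(12/73) = 9.4614°
wrap1 = wrap2 = π + 2β = 198.9229°
tangent length = C·cosβ = 72.0069
L = (r1+r2)·wrap + 2·C·cosβ = 12·3.4719 + 2·72.0069 = 185.6762

L=185.676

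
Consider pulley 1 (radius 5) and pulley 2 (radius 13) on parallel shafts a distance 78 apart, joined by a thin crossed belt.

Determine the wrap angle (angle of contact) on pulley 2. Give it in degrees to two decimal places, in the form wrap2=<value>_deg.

wrap2=206.68_deg

crossed belt: β = asin((r1+r2)/C) = asin(18/78) = 13.3424°
wrap1 = wrap2 = π + 2β = 206.6847°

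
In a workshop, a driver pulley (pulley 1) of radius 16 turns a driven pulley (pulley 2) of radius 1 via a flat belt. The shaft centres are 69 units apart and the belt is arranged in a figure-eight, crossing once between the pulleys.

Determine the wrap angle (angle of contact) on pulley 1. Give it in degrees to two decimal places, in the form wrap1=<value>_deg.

wrap1=208.53_deg

crossed belt: β = asin((r1+r2)/C) = asin(17/69) = 14.2632°
wrap1 = wrap2 = π + 2β = 208.5264°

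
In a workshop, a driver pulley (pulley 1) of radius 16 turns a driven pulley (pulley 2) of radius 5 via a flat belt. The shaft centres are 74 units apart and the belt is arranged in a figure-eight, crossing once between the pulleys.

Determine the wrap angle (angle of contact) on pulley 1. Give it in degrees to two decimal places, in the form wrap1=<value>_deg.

crossed belt: β = asin((r1+r2)/C) = asin(21/74) = 16.4862°
wrap1 = wrap2 = π + 2β = 212.9723°

wrap1=212.97_deg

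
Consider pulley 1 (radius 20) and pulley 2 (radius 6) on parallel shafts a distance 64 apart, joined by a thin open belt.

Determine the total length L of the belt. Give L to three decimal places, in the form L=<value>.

open belt: β = asin((r2−r1)/C) = asin(-14/64) = -12.6356°
wrap1 = π − 2β = 205.2713°
wrap2 = π + 2β = 154.7287°
tangent length = C·cosβ = 62.4500
L = r1·wrap1 + r2·wrap2 + 2·C·cosβ = 20·3.5827 + 6·2.7005 + 2·62.4500 = 212.7563

L=212.756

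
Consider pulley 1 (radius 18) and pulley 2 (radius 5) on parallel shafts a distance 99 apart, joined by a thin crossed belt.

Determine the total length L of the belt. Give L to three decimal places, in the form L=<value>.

L=275.624

crossed belt: β = asin((r1+r2)/C) = asin(23/99) = 13.4339°
wrap1 = wrap2 = π + 2β = 206.8678°
tangent length = C·cosβ = 96.2912
L = (r1+r2)·wrap + 2·C·cosβ = 23·3.6105 + 2·96.2912 = 275.6245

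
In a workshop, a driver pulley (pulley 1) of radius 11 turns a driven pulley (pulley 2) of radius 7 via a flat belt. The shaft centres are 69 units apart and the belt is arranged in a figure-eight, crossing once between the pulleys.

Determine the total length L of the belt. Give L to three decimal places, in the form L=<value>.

L=199.272

crossed belt: β = asin((r1+r2)/C) = asin(18/69) = 15.1217°
wrap1 = wrap2 = π + 2β = 210.2433°
tangent length = C·cosβ = 66.6108
L = (r1+r2)·wrap + 2·C·cosβ = 18·3.6694 + 2·66.6108 = 199.2715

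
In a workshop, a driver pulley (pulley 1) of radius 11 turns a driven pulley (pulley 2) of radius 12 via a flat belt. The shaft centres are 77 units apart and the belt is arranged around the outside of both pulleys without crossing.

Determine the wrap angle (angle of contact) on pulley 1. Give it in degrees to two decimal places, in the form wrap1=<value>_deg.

open belt: β = asin((r2−r1)/C) = asin(1/77) = 0.7441°
wrap1 = π − 2β = 178.5118°
wrap2 = π + 2β = 181.4882°

wrap1=178.51_deg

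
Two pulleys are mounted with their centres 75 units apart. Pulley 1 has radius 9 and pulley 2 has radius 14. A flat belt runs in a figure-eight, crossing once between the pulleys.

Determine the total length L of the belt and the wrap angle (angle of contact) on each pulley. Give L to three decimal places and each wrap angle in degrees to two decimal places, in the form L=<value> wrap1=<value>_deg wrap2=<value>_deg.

L=229.367 wrap1=215.72_deg wrap2=215.72_deg

crossed belt: β = asin((r1+r2)/C) = asin(23/75) = 17.8585°
wrap1 = wrap2 = π + 2β = 215.7169°
tangent length = C·cosβ = 71.3863
L = (r1+r2)·wrap + 2·C·cosβ = 23·3.7650 + 2·71.3863 = 229.3669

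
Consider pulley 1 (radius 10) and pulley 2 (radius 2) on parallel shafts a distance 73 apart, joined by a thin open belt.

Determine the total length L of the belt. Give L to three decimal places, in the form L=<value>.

L=184.577

open belt: β = asin((r2−r1)/C) = asin(-8/73) = -6.2916°
wrap1 = π − 2β = 192.5833°
wrap2 = π + 2β = 167.4167°
tangent length = C·cosβ = 72.5603
L = r1·wrap1 + r2·wrap2 + 2·C·cosβ = 10·3.3612 + 2·2.9220 + 2·72.5603 = 184.5767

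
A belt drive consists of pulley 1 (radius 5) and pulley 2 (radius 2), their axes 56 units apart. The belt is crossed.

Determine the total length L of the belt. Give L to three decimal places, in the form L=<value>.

crossed belt: β = asin((r1+r2)/C) = asin(7/56) = 7.1808°
wrap1 = wrap2 = π + 2β = 194.3615°
tangent length = C·cosβ = 55.5608
L = (r1+r2)·wrap + 2·C·cosβ = 7·3.3922 + 2·55.5608 = 134.8673

L=134.867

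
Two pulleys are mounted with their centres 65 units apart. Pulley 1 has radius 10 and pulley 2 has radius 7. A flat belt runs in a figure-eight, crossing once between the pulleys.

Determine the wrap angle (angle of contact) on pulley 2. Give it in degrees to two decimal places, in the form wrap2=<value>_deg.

crossed belt: β = asin((r1+r2)/C) = asin(17/65) = 15.1614°
wrap1 = wrap2 = π + 2β = 210.3227°

wrap2=210.32_deg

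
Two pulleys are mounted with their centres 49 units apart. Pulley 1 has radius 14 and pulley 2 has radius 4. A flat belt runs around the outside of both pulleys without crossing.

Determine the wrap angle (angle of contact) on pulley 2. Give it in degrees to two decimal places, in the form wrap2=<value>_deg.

wrap2=156.45_deg

open belt: β = asin((r2−r1)/C) = asin(-10/49) = -11.7757°
wrap1 = π − 2β = 203.5515°
wrap2 = π + 2β = 156.4485°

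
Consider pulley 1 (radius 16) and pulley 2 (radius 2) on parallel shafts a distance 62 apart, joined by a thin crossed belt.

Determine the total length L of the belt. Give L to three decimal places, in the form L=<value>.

crossed belt: β = asin((r1+r2)/C) = asin(18/62) = 16.8773°
wrap1 = wrap2 = π + 2β = 213.7545°
tangent length = C·cosβ = 59.3296
L = (r1+r2)·wrap + 2·C·cosβ = 18·3.7307 + 2·59.3296 = 185.8121

L=185.812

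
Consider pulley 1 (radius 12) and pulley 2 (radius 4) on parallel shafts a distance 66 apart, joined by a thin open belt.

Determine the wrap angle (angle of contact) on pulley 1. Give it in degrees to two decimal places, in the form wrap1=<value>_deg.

open belt: β = asin((r2−r1)/C) = asin(-8/66) = -6.9621°
wrap1 = π − 2β = 193.9241°
wrap2 = π + 2β = 166.0759°

wrap1=193.92_deg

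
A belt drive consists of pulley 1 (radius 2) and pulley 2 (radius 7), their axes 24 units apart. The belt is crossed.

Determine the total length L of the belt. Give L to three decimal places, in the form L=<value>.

crossed belt: β = asin((r1+r2)/C) = asin(9/24) = 22.0243°
wrap1 = wrap2 = π + 2β = 224.0486°
tangent length = C·cosβ = 22.2486
L = (r1+r2)·wrap + 2·C·cosβ = 9·3.9104 + 2·22.2486 = 79.6907

L=79.691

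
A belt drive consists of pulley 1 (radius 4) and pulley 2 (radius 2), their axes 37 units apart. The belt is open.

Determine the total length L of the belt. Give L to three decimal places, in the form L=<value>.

open belt: β = asin((r2−r1)/C) = asin(-2/37) = -3.0986°
wrap1 = π − 2β = 186.1972°
wrap2 = π + 2β = 173.8028°
tangent length = C·cosβ = 36.9459
L = r1·wrap1 + r2·wrap2 + 2·C·cosβ = 4·3.2498 + 2·3.0334 + 2·36.9459 = 92.9577

L=92.958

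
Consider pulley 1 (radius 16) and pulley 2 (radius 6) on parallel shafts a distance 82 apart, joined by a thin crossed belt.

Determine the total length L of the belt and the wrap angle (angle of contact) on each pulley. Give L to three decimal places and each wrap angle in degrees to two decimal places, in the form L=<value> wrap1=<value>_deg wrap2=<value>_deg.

L=239.054 wrap1=211.13_deg wrap2=211.13_deg

crossed belt: β = asin((r1+r2)/C) = asin(22/82) = 15.5627°
wrap1 = wrap2 = π + 2β = 211.1254°
tangent length = C·cosβ = 78.9937
L = (r1+r2)·wrap + 2·C·cosβ = 22·3.6848 + 2·78.9937 = 239.0537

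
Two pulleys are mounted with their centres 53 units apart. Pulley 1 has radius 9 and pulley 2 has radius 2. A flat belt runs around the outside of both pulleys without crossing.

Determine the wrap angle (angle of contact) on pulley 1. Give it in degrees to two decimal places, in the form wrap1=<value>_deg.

wrap1=195.18_deg

open belt: β = asin((r2−r1)/C) = asin(-7/53) = -7.5895°
wrap1 = π − 2β = 195.1791°
wrap2 = π + 2β = 164.8209°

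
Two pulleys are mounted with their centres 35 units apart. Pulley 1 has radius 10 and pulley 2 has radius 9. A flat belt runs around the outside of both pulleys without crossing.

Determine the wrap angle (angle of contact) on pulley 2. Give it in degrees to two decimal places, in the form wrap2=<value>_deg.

wrap2=176.73_deg

open belt: β = asin((r2−r1)/C) = asin(-1/35) = -1.6372°
wrap1 = π − 2β = 183.2745°
wrap2 = π + 2β = 176.7255°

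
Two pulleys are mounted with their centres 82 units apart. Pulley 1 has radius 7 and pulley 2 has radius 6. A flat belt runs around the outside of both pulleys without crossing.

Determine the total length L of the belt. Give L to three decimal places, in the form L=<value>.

open belt: β = asin((r2−r1)/C) = asin(-1/82) = -0.6987°
wrap1 = π − 2β = 181.3975°
wrap2 = π + 2β = 178.6025°
tangent length = C·cosβ = 81.9939
L = r1·wrap1 + r2·wrap2 + 2·C·cosβ = 7·3.1660 + 6·3.1172 + 2·81.9939 = 204.8529

L=204.853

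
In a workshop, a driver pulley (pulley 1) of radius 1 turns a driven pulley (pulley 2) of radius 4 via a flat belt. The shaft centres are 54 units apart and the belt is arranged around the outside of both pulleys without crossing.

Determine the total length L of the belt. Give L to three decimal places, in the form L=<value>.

L=123.875

open belt: β = asin((r2−r1)/C) = asin(3/54) = 3.1847°
wrap1 = π − 2β = 173.6305°
wrap2 = π + 2β = 186.3695°
tangent length = C·cosβ = 53.9166
L = r1·wrap1 + r2·wrap2 + 2·C·cosβ = 1·3.0304 + 4·3.2528 + 2·53.9166 = 123.8747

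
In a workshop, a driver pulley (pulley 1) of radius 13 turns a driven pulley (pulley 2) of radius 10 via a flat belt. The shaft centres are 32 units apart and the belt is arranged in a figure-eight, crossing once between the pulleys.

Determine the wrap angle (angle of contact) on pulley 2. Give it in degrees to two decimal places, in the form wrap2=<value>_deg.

crossed belt: β = asin((r1+r2)/C) = asin(23/32) = 45.9514°
wrap1 = wrap2 = π + 2β = 271.9027°

wrap2=271.90_deg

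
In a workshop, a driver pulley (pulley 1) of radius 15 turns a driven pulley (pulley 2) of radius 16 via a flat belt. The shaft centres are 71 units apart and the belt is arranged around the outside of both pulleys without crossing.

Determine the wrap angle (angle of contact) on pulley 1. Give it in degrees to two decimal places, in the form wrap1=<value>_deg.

wrap1=178.39_deg

open belt: β = asin((r2−r1)/C) = asin(1/71) = 0.8070°
wrap1 = π − 2β = 178.3860°
wrap2 = π + 2β = 181.6140°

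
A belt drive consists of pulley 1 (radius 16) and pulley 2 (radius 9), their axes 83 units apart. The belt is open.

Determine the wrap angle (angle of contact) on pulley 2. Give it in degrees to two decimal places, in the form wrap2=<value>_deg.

open belt: β = asin((r2−r1)/C) = asin(-7/83) = -4.8379°
wrap1 = π − 2β = 189.6758°
wrap2 = π + 2β = 170.3242°

wrap2=170.32_deg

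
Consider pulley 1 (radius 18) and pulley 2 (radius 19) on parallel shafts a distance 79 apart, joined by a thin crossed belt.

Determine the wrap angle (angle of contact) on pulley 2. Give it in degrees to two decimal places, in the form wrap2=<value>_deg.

crossed belt: β = asin((r1+r2)/C) = asin(37/79) = 27.9275°
wrap1 = wrap2 = π + 2β = 235.8551°

wrap2=235.86_deg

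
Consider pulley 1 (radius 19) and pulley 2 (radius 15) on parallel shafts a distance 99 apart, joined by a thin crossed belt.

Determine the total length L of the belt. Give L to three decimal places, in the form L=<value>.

crossed belt: β = asin((r1+r2)/C) = asin(34/99) = 20.0863°
wrap1 = wrap2 = π + 2β = 220.1725°
tangent length = C·cosβ = 92.9785
L = (r1+r2)·wrap + 2·C·cosβ = 34·3.8427 + 2·92.9785 = 316.6100

L=316.610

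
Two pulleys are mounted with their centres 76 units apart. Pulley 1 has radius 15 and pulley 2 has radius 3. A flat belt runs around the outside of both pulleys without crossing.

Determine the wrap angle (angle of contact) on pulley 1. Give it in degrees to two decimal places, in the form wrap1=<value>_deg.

open belt: β = asin((r2−r1)/C) = asin(-12/76) = -9.0847°
wrap1 = π − 2β = 198.1694°
wrap2 = π + 2β = 161.8306°

wrap1=198.17_deg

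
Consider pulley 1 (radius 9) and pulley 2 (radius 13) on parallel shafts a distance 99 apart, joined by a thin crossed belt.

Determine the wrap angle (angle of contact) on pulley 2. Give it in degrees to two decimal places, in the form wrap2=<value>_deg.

crossed belt: β = asin((r1+r2)/C) = asin(22/99) = 12.8396°
wrap1 = wrap2 = π + 2β = 205.6792°

wrap2=205.68_deg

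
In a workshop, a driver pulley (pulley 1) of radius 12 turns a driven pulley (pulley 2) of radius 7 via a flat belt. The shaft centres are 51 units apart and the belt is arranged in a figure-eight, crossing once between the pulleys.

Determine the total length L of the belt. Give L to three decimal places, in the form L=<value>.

L=168.854

crossed belt: β = asin((r1+r2)/C) = asin(19/51) = 21.8729°
wrap1 = wrap2 = π + 2β = 223.7458°
tangent length = C·cosβ = 47.3286
L = (r1+r2)·wrap + 2·C·cosβ = 19·3.9051 + 2·47.3286 = 168.8542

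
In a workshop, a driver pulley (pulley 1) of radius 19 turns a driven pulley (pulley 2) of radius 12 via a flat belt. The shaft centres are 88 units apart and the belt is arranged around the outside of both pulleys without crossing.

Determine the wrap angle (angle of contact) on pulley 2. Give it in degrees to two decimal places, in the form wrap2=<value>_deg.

open belt: β = asin((r2−r1)/C) = asin(-7/88) = -4.5624°
wrap1 = π − 2β = 189.1249°
wrap2 = π + 2β = 170.8751°

wrap2=170.88_deg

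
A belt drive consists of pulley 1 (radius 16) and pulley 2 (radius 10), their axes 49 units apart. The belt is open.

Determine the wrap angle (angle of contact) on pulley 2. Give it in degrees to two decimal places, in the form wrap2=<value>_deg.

wrap2=165.93_deg

open belt: β = asin((r2−r1)/C) = asin(-6/49) = -7.0335°
wrap1 = π − 2β = 194.0669°
wrap2 = π + 2β = 165.9331°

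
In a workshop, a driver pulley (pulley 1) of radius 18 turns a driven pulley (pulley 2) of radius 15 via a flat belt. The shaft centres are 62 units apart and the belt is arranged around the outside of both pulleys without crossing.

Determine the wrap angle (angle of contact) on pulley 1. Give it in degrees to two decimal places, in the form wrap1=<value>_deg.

wrap1=185.55_deg

open belt: β = asin((r2−r1)/C) = asin(-3/62) = -2.7735°
wrap1 = π − 2β = 185.5469°
wrap2 = π + 2β = 174.4531°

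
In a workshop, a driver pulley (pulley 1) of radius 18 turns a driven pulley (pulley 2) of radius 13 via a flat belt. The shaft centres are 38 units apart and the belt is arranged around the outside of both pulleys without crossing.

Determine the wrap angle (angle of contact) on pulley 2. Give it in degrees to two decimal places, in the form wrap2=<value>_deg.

open belt: β = asin((r2−r1)/C) = asin(-5/38) = -7.5608°
wrap1 = π − 2β = 195.1217°
wrap2 = π + 2β = 164.8783°

wrap2=164.88_deg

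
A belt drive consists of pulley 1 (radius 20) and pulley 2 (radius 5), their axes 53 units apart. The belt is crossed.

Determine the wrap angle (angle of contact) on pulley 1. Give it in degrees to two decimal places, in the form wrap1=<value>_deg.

crossed belt: β = asin((r1+r2)/C) = asin(25/53) = 28.1446°
wrap1 = wrap2 = π + 2β = 236.2892°

wrap1=236.29_deg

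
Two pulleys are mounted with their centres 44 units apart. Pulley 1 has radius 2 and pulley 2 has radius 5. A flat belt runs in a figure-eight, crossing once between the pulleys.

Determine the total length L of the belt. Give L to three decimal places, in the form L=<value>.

crossed belt: β = asin((r1+r2)/C) = asin(7/44) = 9.1541°
wrap1 = wrap2 = π + 2β = 198.3083°
tangent length = C·cosβ = 43.4396
L = (r1+r2)·wrap + 2·C·cosβ = 7·3.4611 + 2·43.4396 = 111.1072

L=111.107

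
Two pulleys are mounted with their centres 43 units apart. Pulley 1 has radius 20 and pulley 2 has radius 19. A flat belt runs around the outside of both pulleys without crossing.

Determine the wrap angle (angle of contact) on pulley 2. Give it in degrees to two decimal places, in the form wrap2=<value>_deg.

wrap2=177.33_deg

open belt: β = asin((r2−r1)/C) = asin(-1/43) = -1.3326°
wrap1 = π − 2β = 182.6652°
wrap2 = π + 2β = 177.3348°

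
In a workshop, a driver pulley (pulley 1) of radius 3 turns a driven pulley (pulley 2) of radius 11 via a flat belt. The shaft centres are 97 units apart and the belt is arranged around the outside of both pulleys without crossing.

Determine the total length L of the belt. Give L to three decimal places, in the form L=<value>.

open belt: β = asin((r2−r1)/C) = asin(8/97) = 4.7308°
wrap1 = π − 2β = 170.5384°
wrap2 = π + 2β = 189.4616°
tangent length = C·cosβ = 96.6695
L = r1·wrap1 + r2·wrap2 + 2·C·cosβ = 3·2.9765 + 11·3.3067 + 2·96.6695 = 238.6425

L=238.642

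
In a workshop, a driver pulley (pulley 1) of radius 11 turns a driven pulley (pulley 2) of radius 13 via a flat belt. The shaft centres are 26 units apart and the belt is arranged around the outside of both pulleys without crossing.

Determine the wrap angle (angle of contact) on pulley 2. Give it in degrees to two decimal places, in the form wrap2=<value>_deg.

open belt: β = asin((r2−r1)/C) = asin(2/26) = 4.4117°
wrap1 = π − 2β = 171.1765°
wrap2 = π + 2β = 188.8235°

wrap2=188.82_deg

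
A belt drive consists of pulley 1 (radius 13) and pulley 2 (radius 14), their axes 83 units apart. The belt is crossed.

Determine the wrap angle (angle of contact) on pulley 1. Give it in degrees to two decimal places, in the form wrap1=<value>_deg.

crossed belt: β = asin((r1+r2)/C) = asin(27/83) = 18.9838°
wrap1 = wrap2 = π + 2β = 217.9676°

wrap1=217.97_deg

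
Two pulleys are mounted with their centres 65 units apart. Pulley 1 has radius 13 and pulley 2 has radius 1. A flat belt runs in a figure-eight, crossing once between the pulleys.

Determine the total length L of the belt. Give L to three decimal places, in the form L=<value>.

L=177.010

crossed belt: β = asin((r1+r2)/C) = asin(14/65) = 12.4381°
wrap1 = wrap2 = π + 2β = 204.8762°
tangent length = C·cosβ = 63.4744
L = (r1+r2)·wrap + 2·C·cosβ = 14·3.5758 + 2·63.4744 = 177.0095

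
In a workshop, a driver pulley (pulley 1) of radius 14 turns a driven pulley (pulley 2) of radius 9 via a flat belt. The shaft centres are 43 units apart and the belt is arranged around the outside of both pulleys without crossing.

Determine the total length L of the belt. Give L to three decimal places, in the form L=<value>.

L=158.839

open belt: β = asin((r2−r1)/C) = asin(-5/43) = -6.6774°
wrap1 = π − 2β = 193.3548°
wrap2 = π + 2β = 166.6452°
tangent length = C·cosβ = 42.7083
L = r1·wrap1 + r2·wrap2 + 2·C·cosβ = 14·3.3747 + 9·2.9085 + 2·42.7083 = 158.8387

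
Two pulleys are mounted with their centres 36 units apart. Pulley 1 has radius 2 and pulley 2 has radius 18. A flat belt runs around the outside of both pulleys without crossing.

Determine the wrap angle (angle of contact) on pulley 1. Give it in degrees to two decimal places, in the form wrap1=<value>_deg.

wrap1=127.22_deg

open belt: β = asin((r2−r1)/C) = asin(16/36) = 26.3878°
wrap1 = π − 2β = 127.2244°
wrap2 = π + 2β = 232.7756°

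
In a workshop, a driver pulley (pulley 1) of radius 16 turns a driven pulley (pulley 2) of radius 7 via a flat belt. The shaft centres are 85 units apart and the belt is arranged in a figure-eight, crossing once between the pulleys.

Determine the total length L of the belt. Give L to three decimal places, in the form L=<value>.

crossed belt: β = asin((r1+r2)/C) = asin(23/85) = 15.6993°
wrap1 = wrap2 = π + 2β = 211.3985°
tangent length = C·cosβ = 81.8291
L = (r1+r2)·wrap + 2·C·cosβ = 23·3.6896 + 2·81.8291 = 248.5190

L=248.519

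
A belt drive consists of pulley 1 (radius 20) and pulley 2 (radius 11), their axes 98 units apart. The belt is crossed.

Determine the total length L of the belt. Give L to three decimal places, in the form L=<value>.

crossed belt: β = asin((r1+r2)/C) = asin(31/98) = 18.4409°
wrap1 = wrap2 = π + 2β = 216.8818°
tangent length = C·cosβ = 92.9677
L = (r1+r2)·wrap + 2·C·cosβ = 31·3.7853 + 2·92.9677 = 303.2798

L=303.280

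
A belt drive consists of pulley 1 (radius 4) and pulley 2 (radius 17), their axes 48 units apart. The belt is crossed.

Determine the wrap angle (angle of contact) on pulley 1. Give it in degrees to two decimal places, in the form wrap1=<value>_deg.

crossed belt: β = asin((r1+r2)/C) = asin(21/48) = 25.9445°
wrap1 = wrap2 = π + 2β = 231.8890°

wrap1=231.89_deg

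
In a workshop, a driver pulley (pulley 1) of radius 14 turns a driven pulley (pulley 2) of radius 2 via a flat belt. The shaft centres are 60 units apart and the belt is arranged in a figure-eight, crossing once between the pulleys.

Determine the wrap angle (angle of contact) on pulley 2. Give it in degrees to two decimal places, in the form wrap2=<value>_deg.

wrap2=210.93_deg

crossed belt: β = asin((r1+r2)/C) = asin(16/60) = 15.4660°
wrap1 = wrap2 = π + 2β = 210.9320°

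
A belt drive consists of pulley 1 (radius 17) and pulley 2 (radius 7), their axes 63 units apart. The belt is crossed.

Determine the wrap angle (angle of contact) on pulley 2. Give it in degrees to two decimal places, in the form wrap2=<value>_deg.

crossed belt: β = asin((r1+r2)/C) = asin(24/63) = 22.3927°
wrap1 = wrap2 = π + 2β = 224.7854°

wrap2=224.79_deg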